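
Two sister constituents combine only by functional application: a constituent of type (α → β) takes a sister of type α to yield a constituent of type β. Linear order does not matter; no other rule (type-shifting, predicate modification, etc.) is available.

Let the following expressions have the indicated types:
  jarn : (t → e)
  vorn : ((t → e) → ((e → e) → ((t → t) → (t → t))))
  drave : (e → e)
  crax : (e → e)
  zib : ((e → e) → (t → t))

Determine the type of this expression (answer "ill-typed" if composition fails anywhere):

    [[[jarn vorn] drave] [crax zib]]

[jarn vorn] — vorn of type ((t → e) → ((e → e) → ((t → t) → (t → t)))) combines with jarn of type (t → e): type ((e → e) → ((t → t) → (t → t))).
[[jarn vorn] drave] — [jarn vorn] of type ((e → e) → ((t → t) → (t → t))) combines with drave of type (e → e): type ((t → t) → (t → t)).
[crax zib] — zib of type ((e → e) → (t → t)) combines with crax of type (e → e): type (t → t).
[[[jarn vorn] drave] [crax zib]] — [[jarn vorn] drave] of type ((t → t) → (t → t)) combines with [crax zib] of type (t → t): type (t → t).

(t → t)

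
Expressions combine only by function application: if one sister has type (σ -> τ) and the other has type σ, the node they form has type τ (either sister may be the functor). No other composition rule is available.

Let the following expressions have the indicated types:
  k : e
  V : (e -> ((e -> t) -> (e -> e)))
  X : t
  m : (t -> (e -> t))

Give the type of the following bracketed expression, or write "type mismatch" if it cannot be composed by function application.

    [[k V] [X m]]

[k V]: (e -> ((e -> t) -> (e -> e))) applied to e yields ((e -> t) -> (e -> e)).
[X m]: (t -> (e -> t)) applied to t yields (e -> t).
[[k V] [X m]]: ((e -> t) -> (e -> e)) applied to (e -> t) yields (e -> e).

(e -> e)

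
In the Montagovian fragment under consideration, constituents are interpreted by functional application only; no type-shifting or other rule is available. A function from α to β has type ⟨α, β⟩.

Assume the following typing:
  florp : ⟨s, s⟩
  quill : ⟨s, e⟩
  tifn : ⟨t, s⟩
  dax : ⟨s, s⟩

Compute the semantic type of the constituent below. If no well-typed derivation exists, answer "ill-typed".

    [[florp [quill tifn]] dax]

[quill tifn]: ⟨s, e⟩ with ⟨t, s⟩ — neither is a function whose domain matches the other; composition fails here.

ill-typed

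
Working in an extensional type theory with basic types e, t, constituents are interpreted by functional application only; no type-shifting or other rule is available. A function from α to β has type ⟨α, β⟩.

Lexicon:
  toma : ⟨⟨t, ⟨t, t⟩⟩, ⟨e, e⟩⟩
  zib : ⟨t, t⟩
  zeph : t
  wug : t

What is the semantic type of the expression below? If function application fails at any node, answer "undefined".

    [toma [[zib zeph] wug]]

[zib zeph]: zib is ⟨t, t⟩, zeph is t; result t.
[[zib zeph] wug]: t and t cannot combine by function application — type clash.

undefined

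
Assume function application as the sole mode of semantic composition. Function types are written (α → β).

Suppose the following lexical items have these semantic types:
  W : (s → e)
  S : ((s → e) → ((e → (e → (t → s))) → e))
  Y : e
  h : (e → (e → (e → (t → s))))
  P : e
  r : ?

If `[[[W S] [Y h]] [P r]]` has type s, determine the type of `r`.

For [[[W S] [Y h]] [P r]] to have type s with [[W S] [Y h]] of type e, [P r] must be the function: [P r] : (e → s).
For [P r] to have type (e → s) with P of type e, r must be the function: r : (e → (e → s)).

(e → (e → s))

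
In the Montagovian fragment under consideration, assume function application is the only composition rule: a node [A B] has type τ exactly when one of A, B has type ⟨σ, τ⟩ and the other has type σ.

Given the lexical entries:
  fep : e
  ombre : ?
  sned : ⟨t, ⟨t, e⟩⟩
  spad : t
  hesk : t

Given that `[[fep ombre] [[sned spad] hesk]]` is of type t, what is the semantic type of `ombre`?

⟨e, ⟨e, t⟩⟩

[[fep ombre] [[sned spad] hesk]] must have type t. The sister [[sned spad] hesk] has type e; that is not a function onto t, so [fep ombre] must be the functor, of type ⟨e, t⟩.
[fep ombre] must have type ⟨e, t⟩. The sister fep has type e; that is not a function onto ⟨e, t⟩, so ombre must be the functor, of type ⟨e, ⟨e, t⟩⟩.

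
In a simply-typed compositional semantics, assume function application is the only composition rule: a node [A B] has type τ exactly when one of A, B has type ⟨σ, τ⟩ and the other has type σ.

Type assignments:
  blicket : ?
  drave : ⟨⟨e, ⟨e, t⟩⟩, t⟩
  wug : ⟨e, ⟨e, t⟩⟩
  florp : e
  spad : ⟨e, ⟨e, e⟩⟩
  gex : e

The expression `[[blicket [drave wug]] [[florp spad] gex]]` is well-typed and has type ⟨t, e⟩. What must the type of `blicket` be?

⟨t, ⟨e, ⟨t, e⟩⟩⟩

For [[blicket [drave wug]] [[florp spad] gex]] to have type ⟨t, e⟩ with [[florp spad] gex] of type e, [blicket [drave wug]] must be the function: [blicket [drave wug]] : ⟨e, ⟨t, e⟩⟩.
For [blicket [drave wug]] to have type ⟨e, ⟨t, e⟩⟩ with [drave wug] of type t, blicket must be the function: blicket : ⟨t, ⟨e, ⟨t, e⟩⟩⟩.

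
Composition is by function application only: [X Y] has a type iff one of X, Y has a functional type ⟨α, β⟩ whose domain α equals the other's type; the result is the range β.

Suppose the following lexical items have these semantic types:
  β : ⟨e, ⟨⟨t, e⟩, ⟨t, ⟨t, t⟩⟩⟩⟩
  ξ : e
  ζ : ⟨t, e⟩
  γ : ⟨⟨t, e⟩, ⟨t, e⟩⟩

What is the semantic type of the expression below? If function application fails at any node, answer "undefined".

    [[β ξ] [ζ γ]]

At [β ξ], β : ⟨e, ⟨⟨t, e⟩, ⟨t, ⟨t, t⟩⟩⟩⟩ takes ξ : e, giving ⟨⟨t, e⟩, ⟨t, ⟨t, t⟩⟩⟩.
At [ζ γ], γ : ⟨⟨t, e⟩, ⟨t, e⟩⟩ takes ζ : ⟨t, e⟩, giving ⟨t, e⟩.
At [[β ξ] [ζ γ]], [β ξ] : ⟨⟨t, e⟩, ⟨t, ⟨t, t⟩⟩⟩ takes [ζ γ] : ⟨t, e⟩, giving ⟨t, ⟨t, t⟩⟩.

⟨t, ⟨t, t⟩⟩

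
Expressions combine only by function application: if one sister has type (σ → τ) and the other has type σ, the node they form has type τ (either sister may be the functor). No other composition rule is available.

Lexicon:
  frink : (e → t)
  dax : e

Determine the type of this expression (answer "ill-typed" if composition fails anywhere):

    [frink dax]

[frink dax]: functor frink : (e → t), argument dax : e; result t.

t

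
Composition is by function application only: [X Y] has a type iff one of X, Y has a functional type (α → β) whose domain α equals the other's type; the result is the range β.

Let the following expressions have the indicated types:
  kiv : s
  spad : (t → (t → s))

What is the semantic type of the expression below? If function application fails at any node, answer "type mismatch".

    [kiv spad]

type mismatch

[kiv spad]: s with (t → (t → s)) — neither is a function whose domain matches the other; composition fails here.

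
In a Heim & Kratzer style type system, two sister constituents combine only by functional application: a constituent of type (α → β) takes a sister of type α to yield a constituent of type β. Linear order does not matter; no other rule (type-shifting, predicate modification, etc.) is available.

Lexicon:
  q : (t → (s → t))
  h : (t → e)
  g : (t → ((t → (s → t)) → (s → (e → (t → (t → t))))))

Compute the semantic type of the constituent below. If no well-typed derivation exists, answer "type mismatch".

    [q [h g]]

type mismatch

[h g]: (t → e) with (t → ((t → (s → t)) → (s → (e → (t → (t → t)))))) — neither is a function whose domain matches the other; composition fails here.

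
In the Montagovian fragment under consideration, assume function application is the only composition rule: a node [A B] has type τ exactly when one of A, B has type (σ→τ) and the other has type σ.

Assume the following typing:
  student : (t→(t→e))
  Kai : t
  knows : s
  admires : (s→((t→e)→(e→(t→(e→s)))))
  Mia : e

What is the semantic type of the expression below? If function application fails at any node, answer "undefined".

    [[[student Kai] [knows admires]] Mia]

At [student Kai], student : (t→(t→e)) takes Kai : t, giving (t→e).
At [knows admires], admires : (s→((t→e)→(e→(t→(e→s))))) takes knows : s, giving ((t→e)→(e→(t→(e→s)))).
At [[student Kai] [knows admires]], [knows admires] : ((t→e)→(e→(t→(e→s)))) takes [student Kai] : (t→e), giving (e→(t→(e→s))).
At [[[student Kai] [knows admires]] Mia], [[student Kai] [knows admires]] : (e→(t→(e→s))) takes Mia : e, giving (t→(e→s)).

(t→(e→s))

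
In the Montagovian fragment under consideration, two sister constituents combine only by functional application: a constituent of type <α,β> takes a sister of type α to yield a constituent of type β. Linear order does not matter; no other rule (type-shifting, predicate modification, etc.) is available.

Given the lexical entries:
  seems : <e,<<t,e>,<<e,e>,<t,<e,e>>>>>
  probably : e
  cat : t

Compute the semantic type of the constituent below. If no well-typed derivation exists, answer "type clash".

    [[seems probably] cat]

[seems probably]: <e,<<t,e>,<<e,e>,<t,<e,e>>>>> applied to e yields <<t,e>,<<e,e>,<t,<e,e>>>>.
At [[seems probably] cat]: neither <<t,e>,<<e,e>,<t,<e,e>>>> nor t can take the other as argument; the node is ill-typed.

type clash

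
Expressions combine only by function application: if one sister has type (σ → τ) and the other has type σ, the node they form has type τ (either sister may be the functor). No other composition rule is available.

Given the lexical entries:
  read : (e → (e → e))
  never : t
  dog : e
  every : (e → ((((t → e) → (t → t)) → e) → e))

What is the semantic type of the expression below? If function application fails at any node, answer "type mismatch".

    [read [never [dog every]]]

type mismatch

At [dog every], every : (e → ((((t → e) → (t → t)) → e) → e)) takes dog : e, giving ((((t → e) → (t → t)) → e) → e).
[never [dog every]]: t and ((((t → e) → (t → t)) → e) → e) cannot combine by function application — type clash.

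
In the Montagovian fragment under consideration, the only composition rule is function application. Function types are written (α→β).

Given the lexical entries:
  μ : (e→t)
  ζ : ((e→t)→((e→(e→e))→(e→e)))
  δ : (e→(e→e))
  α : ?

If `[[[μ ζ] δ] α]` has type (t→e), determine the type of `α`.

((e→e)→(t→e))

[[[μ ζ] δ] α] must have type (t→e). The sister [[μ ζ] δ] has type (e→e); that is not a function onto (t→e), so α must be the functor, of type ((e→e)→(t→e)).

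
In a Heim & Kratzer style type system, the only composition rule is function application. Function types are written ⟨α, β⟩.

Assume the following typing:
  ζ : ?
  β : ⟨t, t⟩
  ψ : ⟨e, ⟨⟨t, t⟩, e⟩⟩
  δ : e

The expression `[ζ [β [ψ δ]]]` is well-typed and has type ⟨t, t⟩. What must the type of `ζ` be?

[ζ [β [ψ δ]]] must have type ⟨t, t⟩. The sister [β [ψ δ]] has type e; that is not a function onto ⟨t, t⟩, so ζ must be the functor, of type ⟨e, ⟨t, t⟩⟩.

⟨e, ⟨t, t⟩⟩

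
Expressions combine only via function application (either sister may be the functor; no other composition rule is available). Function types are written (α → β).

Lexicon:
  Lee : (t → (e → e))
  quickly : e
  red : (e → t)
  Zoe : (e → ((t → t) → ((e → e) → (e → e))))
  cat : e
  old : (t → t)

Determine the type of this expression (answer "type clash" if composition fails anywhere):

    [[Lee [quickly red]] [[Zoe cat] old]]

At [quickly red], red : (e → t) takes quickly : e, giving t.
At [Lee [quickly red]], Lee : (t → (e → e)) takes [quickly red] : t, giving (e → e).
At [Zoe cat], Zoe : (e → ((t → t) → ((e → e) → (e → e)))) takes cat : e, giving ((t → t) → ((e → e) → (e → e))).
At [[Zoe cat] old], [Zoe cat] : ((t → t) → ((e → e) → (e → e))) takes old : (t → t), giving ((e → e) → (e → e)).
At [[Lee [quickly red]] [[Zoe cat] old]], [[Zoe cat] old] : ((e → e) → (e → e)) takes [Lee [quickly red]] : (e → e), giving (e → e).

(e → e)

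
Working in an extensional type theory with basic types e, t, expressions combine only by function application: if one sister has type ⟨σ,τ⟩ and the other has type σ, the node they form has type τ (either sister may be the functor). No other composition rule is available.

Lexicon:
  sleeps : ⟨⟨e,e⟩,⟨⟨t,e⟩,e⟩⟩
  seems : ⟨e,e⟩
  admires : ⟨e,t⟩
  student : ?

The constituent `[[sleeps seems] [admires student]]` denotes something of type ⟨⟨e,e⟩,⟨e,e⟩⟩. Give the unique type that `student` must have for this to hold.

⟨⟨e,t⟩,⟨⟨⟨t,e⟩,e⟩,⟨⟨e,e⟩,⟨e,e⟩⟩⟩⟩

At [[sleeps seems] [admires student]] (required: ⟨⟨e,e⟩,⟨e,e⟩⟩): [sleeps seems] is ⟨⟨t,e⟩,e⟩, which is not a function with range ⟨⟨e,e⟩,⟨e,e⟩⟩; hence [admires student] is the functor — type ⟨⟨⟨t,e⟩,e⟩,⟨⟨e,e⟩,⟨e,e⟩⟩⟩.
At [admires student] (required: ⟨⟨⟨t,e⟩,e⟩,⟨⟨e,e⟩,⟨e,e⟩⟩⟩): admires is ⟨e,t⟩, which is not a function with range ⟨⟨⟨t,e⟩,e⟩,⟨⟨e,e⟩,⟨e,e⟩⟩⟩; hence student is the functor — type ⟨⟨e,t⟩,⟨⟨⟨t,e⟩,e⟩,⟨⟨e,e⟩,⟨e,e⟩⟩⟩⟩.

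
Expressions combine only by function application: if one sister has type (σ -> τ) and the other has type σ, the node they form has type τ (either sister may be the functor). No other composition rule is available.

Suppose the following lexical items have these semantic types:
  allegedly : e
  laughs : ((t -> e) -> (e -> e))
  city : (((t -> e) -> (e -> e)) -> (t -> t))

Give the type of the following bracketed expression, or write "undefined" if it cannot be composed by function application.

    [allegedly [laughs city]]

At [laughs city], city : (((t -> e) -> (e -> e)) -> (t -> t)) takes laughs : ((t -> e) -> (e -> e)), giving (t -> t).
[allegedly [laughs city]]: e and (t -> t) cannot combine by function application — type clash.

undefined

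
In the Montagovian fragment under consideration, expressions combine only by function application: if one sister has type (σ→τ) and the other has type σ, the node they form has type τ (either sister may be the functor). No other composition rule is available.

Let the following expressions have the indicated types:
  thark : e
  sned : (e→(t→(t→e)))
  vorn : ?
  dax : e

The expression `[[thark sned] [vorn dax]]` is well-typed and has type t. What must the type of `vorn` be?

(e→((t→(t→e))→t))

[[thark sned] [vorn dax]] must have type t. The sister [thark sned] has type (t→(t→e)); that is not a function onto t, so [vorn dax] must be the functor, of type ((t→(t→e))→t).
[vorn dax] must have type ((t→(t→e))→t). The sister dax has type e; that is not a function onto ((t→(t→e))→t), so vorn must be the functor, of type (e→((t→(t→e))→t)).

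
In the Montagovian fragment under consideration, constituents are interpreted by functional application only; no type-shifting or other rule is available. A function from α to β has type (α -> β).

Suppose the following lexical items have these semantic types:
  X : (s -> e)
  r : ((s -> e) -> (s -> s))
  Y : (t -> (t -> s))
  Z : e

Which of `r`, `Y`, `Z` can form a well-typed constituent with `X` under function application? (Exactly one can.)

r

r — combines: r : ((s -> e) -> (s -> s)) takes X : (s -> e) as argument, giving (s -> s).
Y : (t -> (t -> s)) — neither side's domain matches the other.
Z : e — neither side's domain matches the other.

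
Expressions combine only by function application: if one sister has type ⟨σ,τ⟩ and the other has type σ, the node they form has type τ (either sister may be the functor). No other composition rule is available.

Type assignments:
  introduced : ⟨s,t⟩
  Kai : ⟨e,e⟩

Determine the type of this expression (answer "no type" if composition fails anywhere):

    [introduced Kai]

no type

[introduced Kai]: ⟨s,t⟩ with ⟨e,e⟩ — neither is a function whose domain matches the other; composition fails here.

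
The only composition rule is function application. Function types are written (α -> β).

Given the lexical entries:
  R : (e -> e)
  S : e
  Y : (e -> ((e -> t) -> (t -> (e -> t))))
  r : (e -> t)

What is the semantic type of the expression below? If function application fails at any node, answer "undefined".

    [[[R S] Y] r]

(t -> (e -> t))

[R S]: functor R : (e -> e), argument S : e; result e.
[[R S] Y]: functor Y : (e -> ((e -> t) -> (t -> (e -> t)))), argument [R S] : e; result ((e -> t) -> (t -> (e -> t))).
[[[R S] Y] r]: functor [[R S] Y] : ((e -> t) -> (t -> (e -> t))), argument r : (e -> t); result (t -> (e -> t)).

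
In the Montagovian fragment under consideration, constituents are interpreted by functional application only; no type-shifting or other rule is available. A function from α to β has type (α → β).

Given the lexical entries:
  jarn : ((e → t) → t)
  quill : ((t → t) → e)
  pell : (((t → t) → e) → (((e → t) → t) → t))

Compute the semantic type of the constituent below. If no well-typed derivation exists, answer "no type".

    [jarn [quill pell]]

t

[quill pell]: (((t → t) → e) → (((e → t) → t) → t)) applied to ((t → t) → e) yields (((e → t) → t) → t).
[jarn [quill pell]]: (((e → t) → t) → t) applied to ((e → t) → t) yields t.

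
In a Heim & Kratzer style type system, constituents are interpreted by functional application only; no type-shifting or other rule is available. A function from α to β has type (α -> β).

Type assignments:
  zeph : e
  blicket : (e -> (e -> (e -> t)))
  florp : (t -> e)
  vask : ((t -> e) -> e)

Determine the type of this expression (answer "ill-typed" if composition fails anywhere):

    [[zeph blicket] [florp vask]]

(e -> t)

At [zeph blicket], blicket : (e -> (e -> (e -> t))) takes zeph : e, giving (e -> (e -> t)).
At [florp vask], vask : ((t -> e) -> e) takes florp : (t -> e), giving e.
At [[zeph blicket] [florp vask]], [zeph blicket] : (e -> (e -> t)) takes [florp vask] : e, giving (e -> t).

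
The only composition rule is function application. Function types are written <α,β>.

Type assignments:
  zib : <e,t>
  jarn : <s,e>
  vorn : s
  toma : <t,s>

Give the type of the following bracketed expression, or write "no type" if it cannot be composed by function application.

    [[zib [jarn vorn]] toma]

[jarn vorn]: <s,e> applied to s yields e.
[zib [jarn vorn]]: <e,t> applied to e yields t.
[[zib [jarn vorn]] toma]: <t,s> applied to t yields s.

s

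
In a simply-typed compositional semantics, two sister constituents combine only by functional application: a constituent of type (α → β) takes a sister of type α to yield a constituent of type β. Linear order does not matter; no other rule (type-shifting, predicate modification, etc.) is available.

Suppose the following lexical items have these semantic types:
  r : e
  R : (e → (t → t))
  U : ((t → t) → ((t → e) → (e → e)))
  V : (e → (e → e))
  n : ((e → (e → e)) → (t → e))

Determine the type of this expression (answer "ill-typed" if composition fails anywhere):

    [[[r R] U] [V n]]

[r R]: functor R : (e → (t → t)), argument r : e; result (t → t).
[[r R] U]: functor U : ((t → t) → ((t → e) → (e → e))), argument [r R] : (t → t); result ((t → e) → (e → e)).
[V n]: functor n : ((e → (e → e)) → (t → e)), argument V : (e → (e → e)); result (t → e).
[[[r R] U] [V n]]: functor [[r R] U] : ((t → e) → (e → e)), argument [V n] : (t → e); result (e → e).

(e → e)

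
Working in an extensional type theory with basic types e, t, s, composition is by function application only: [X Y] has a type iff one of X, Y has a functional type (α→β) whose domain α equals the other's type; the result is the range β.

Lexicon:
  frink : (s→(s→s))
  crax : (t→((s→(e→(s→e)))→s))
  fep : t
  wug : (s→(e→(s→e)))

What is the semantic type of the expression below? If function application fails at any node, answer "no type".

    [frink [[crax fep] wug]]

[crax fep]: crax is (t→((s→(e→(s→e)))→s)), fep is t; result ((s→(e→(s→e)))→s).
[[crax fep] wug]: [crax fep] is ((s→(e→(s→e)))→s), wug is (s→(e→(s→e))); result s.
[frink [[crax fep] wug]]: frink is (s→(s→s)), [[crax fep] wug] is s; result (s→s).

(s→s)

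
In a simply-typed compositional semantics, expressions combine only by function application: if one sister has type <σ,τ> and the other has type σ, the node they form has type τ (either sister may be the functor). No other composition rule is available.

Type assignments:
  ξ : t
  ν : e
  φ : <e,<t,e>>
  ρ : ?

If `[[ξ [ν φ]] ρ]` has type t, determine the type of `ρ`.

For [[ξ [ν φ]] ρ] to have type t with [ξ [ν φ]] of type e, ρ must be the function: ρ : <e,t>.

<e,t>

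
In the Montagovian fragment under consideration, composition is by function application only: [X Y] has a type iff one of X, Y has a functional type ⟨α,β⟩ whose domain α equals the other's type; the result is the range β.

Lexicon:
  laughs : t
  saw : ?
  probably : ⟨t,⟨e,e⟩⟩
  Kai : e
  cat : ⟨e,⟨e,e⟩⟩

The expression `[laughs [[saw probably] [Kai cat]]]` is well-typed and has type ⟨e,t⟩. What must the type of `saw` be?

[laughs [[saw probably] [Kai cat]]] is required to be ⟨e,t⟩. laughs : t cannot yield ⟨e,t⟩ as functor, so [[saw probably] [Kai cat]] : ⟨t,⟨e,t⟩⟩.
[[saw probably] [Kai cat]] is required to be ⟨t,⟨e,t⟩⟩. [Kai cat] : ⟨e,e⟩ cannot yield ⟨t,⟨e,t⟩⟩ as functor, so [saw probably] : ⟨⟨e,e⟩,⟨t,⟨e,t⟩⟩⟩.
[saw probably] is required to be ⟨⟨e,e⟩,⟨t,⟨e,t⟩⟩⟩. probably : ⟨t,⟨e,e⟩⟩ cannot yield ⟨⟨e,e⟩,⟨t,⟨e,t⟩⟩⟩ as functor, so saw : ⟨⟨t,⟨e,e⟩⟩,⟨⟨e,e⟩,⟨t,⟨e,t⟩⟩⟩⟩.

⟨⟨t,⟨e,e⟩⟩,⟨⟨e,e⟩,⟨t,⟨e,t⟩⟩⟩⟩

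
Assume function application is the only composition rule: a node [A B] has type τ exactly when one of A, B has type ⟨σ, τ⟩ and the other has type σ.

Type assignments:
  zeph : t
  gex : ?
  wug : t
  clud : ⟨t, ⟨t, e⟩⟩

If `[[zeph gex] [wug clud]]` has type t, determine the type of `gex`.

[[zeph gex] [wug clud]] must have type t. The sister [wug clud] has type ⟨t, e⟩; that is not a function onto t, so [zeph gex] must be the functor, of type ⟨⟨t, e⟩, t⟩.
[zeph gex] must have type ⟨⟨t, e⟩, t⟩. The sister zeph has type t; that is not a function onto ⟨⟨t, e⟩, t⟩, so gex must be the functor, of type ⟨t, ⟨⟨t, e⟩, t⟩⟩.

⟨t, ⟨⟨t, e⟩, t⟩⟩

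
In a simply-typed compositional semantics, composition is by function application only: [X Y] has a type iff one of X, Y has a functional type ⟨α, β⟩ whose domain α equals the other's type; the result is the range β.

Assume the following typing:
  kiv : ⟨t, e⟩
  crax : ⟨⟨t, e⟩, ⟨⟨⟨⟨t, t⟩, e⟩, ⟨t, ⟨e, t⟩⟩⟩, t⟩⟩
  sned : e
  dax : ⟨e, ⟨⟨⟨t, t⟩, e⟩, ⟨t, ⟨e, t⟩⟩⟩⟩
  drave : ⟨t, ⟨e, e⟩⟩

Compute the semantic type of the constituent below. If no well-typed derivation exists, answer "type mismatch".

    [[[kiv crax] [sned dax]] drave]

⟨e, e⟩

[kiv crax]: functor crax : ⟨⟨t, e⟩, ⟨⟨⟨⟨t, t⟩, e⟩, ⟨t, ⟨e, t⟩⟩⟩, t⟩⟩, argument kiv : ⟨t, e⟩; result ⟨⟨⟨⟨t, t⟩, e⟩, ⟨t, ⟨e, t⟩⟩⟩, t⟩.
[sned dax]: functor dax : ⟨e, ⟨⟨⟨t, t⟩, e⟩, ⟨t, ⟨e, t⟩⟩⟩⟩, argument sned : e; result ⟨⟨⟨t, t⟩, e⟩, ⟨t, ⟨e, t⟩⟩⟩.
[[kiv crax] [sned dax]]: functor [kiv crax] : ⟨⟨⟨⟨t, t⟩, e⟩, ⟨t, ⟨e, t⟩⟩⟩, t⟩, argument [sned dax] : ⟨⟨⟨t, t⟩, e⟩, ⟨t, ⟨e, t⟩⟩⟩; result t.
[[[kiv crax] [sned dax]] drave]: functor drave : ⟨t, ⟨e, e⟩⟩, argument [[kiv crax] [sned dax]] : t; result ⟨e, e⟩.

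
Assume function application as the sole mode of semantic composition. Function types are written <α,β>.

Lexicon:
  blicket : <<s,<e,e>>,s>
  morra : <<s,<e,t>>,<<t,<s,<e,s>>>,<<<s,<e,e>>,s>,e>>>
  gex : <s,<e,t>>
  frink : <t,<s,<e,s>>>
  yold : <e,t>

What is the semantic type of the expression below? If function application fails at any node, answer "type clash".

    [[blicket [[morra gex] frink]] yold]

t

[morra gex]: <<s,<e,t>>,<<t,<s,<e,s>>>,<<<s,<e,e>>,s>,e>>> applied to <s,<e,t>> yields <<t,<s,<e,s>>>,<<<s,<e,e>>,s>,e>>.
[[morra gex] frink]: <<t,<s,<e,s>>>,<<<s,<e,e>>,s>,e>> applied to <t,<s,<e,s>>> yields <<<s,<e,e>>,s>,e>.
[blicket [[morra gex] frink]]: <<<s,<e,e>>,s>,e> applied to <<s,<e,e>>,s> yields e.
[[blicket [[morra gex] frink]] yold]: <e,t> applied to e yields t.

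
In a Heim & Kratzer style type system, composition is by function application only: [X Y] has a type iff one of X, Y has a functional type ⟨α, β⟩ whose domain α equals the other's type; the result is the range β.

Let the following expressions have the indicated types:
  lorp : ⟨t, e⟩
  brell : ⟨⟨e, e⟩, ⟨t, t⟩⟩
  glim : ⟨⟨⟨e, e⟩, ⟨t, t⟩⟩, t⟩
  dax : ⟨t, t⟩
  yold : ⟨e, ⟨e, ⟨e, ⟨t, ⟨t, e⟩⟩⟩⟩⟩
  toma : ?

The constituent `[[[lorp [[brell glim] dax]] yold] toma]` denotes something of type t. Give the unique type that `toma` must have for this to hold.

⟨⟨e, ⟨e, ⟨t, ⟨t, e⟩⟩⟩⟩, t⟩

For [[[lorp [[brell glim] dax]] yold] toma] to have type t with [[lorp [[brell glim] dax]] yold] of type ⟨e, ⟨e, ⟨t, ⟨t, e⟩⟩⟩⟩, toma must be the function: toma : ⟨⟨e, ⟨e, ⟨t, ⟨t, e⟩⟩⟩⟩, t⟩.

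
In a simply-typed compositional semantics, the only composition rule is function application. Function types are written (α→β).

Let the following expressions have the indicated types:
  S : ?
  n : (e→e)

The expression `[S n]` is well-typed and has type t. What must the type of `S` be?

((e→e)→t)

For [S n] to have type t with n of type (e→e), S must be the function: S : ((e→e)→t).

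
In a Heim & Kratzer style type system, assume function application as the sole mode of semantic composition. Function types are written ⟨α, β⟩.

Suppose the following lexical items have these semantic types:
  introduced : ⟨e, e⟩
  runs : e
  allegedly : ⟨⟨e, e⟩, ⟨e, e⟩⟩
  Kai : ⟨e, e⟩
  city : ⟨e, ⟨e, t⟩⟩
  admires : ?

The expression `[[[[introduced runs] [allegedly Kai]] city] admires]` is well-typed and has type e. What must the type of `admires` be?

⟨⟨e, t⟩, e⟩

[[[[introduced runs] [allegedly Kai]] city] admires] must have type e. The sister [[[introduced runs] [allegedly Kai]] city] has type ⟨e, t⟩; that is not a function onto e, so admires must be the functor, of type ⟨⟨e, t⟩, e⟩.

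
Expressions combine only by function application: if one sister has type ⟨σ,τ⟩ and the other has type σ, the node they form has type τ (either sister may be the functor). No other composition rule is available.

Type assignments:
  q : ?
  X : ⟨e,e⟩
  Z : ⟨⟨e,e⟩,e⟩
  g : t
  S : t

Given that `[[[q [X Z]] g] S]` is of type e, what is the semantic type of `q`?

⟨e,⟨t,⟨t,e⟩⟩⟩

[[[q [X Z]] g] S] is required to be e. S : t cannot yield e as functor, so [[q [X Z]] g] : ⟨t,e⟩.
[[q [X Z]] g] is required to be ⟨t,e⟩. g : t cannot yield ⟨t,e⟩ as functor, so [q [X Z]] : ⟨t,⟨t,e⟩⟩.
[q [X Z]] is required to be ⟨t,⟨t,e⟩⟩. [X Z] : e cannot yield ⟨t,⟨t,e⟩⟩ as functor, so q : ⟨e,⟨t,⟨t,e⟩⟩⟩.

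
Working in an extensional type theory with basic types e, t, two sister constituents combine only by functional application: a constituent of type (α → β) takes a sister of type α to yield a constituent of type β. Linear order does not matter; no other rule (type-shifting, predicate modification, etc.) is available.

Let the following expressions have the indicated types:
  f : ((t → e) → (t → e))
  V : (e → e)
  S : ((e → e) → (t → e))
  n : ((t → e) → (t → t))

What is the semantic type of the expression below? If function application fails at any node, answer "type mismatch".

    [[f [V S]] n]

(t → t)

[V S] — S of type ((e → e) → (t → e)) combines with V of type (e → e): type (t → e).
[f [V S]] — f of type ((t → e) → (t → e)) combines with [V S] of type (t → e): type (t → e).
[[f [V S]] n] — n of type ((t → e) → (t → t)) combines with [f [V S]] of type (t → e): type (t → t).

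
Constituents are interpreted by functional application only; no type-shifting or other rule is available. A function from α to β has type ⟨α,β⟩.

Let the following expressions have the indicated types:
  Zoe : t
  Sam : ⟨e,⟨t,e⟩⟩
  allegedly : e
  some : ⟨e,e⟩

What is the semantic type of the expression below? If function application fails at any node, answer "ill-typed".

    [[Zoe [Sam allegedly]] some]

At [Sam allegedly], Sam : ⟨e,⟨t,e⟩⟩ takes allegedly : e, giving ⟨t,e⟩.
At [Zoe [Sam allegedly]], [Sam allegedly] : ⟨t,e⟩ takes Zoe : t, giving e.
At [[Zoe [Sam allegedly]] some], some : ⟨e,e⟩ takes [Zoe [Sam allegedly]] : e, giving e.

e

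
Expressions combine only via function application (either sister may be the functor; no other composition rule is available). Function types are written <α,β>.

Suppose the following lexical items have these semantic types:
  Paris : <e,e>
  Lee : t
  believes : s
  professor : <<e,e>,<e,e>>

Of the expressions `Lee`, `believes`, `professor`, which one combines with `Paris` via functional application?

professor

Lee : t — neither side's domain matches the other.
believes : s — neither side's domain matches the other.
professor — combines: professor : <<e,e>,<e,e>> takes Paris : <e,e> as argument, giving <e,e>.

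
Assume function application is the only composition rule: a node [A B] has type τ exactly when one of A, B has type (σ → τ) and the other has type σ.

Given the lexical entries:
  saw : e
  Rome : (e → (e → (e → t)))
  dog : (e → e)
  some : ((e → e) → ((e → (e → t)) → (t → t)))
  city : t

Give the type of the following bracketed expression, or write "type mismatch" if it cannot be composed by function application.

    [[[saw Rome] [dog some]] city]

t

[saw Rome] — Rome of type (e → (e → (e → t))) combines with saw of type e: type (e → (e → t)).
[dog some] — some of type ((e → e) → ((e → (e → t)) → (t → t))) combines with dog of type (e → e): type ((e → (e → t)) → (t → t)).
[[saw Rome] [dog some]] — [dog some] of type ((e → (e → t)) → (t → t)) combines with [saw Rome] of type (e → (e → t)): type (t → t).
[[[saw Rome] [dog some]] city] — [[saw Rome] [dog some]] of type (t → t) combines with city of type t: type t.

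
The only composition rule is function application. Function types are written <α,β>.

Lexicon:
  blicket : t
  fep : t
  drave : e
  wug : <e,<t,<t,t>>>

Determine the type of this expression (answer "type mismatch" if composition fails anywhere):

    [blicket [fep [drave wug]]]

[drave wug]: functor wug : <e,<t,<t,t>>>, argument drave : e; result <t,<t,t>>.
[fep [drave wug]]: functor [drave wug] : <t,<t,t>>, argument fep : t; result <t,t>.
[blicket [fep [drave wug]]]: functor [fep [drave wug]] : <t,t>, argument blicket : t; result t.

t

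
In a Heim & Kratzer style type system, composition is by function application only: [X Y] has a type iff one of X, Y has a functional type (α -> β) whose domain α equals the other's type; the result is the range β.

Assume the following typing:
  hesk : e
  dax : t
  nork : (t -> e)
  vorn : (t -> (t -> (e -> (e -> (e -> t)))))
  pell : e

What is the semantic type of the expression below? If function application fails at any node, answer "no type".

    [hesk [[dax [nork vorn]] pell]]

no type

At [nork vorn]: neither (t -> e) nor (t -> (t -> (e -> (e -> (e -> t))))) can take the other as argument; the node is ill-typed.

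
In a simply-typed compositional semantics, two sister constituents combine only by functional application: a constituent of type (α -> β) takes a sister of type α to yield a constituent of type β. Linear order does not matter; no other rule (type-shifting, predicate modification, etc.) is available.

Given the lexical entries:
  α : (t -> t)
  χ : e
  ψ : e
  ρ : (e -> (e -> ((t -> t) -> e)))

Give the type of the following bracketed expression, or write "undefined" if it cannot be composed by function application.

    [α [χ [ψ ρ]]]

e

[ψ ρ]: ρ is (e -> (e -> ((t -> t) -> e))), ψ is e; result (e -> ((t -> t) -> e)).
[χ [ψ ρ]]: [ψ ρ] is (e -> ((t -> t) -> e)), χ is e; result ((t -> t) -> e).
[α [χ [ψ ρ]]]: [χ [ψ ρ]] is ((t -> t) -> e), α is (t -> t); result e.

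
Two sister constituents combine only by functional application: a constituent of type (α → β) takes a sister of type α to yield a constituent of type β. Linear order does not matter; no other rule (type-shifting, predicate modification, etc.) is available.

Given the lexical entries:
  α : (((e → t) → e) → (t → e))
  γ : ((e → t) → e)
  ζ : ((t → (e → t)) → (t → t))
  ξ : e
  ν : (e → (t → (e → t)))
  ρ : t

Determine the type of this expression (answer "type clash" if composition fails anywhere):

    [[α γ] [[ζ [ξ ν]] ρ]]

[α γ]: functor α : (((e → t) → e) → (t → e)), argument γ : ((e → t) → e); result (t → e).
[ξ ν]: functor ν : (e → (t → (e → t))), argument ξ : e; result (t → (e → t)).
[ζ [ξ ν]]: functor ζ : ((t → (e → t)) → (t → t)), argument [ξ ν] : (t → (e → t)); result (t → t).
[[ζ [ξ ν]] ρ]: functor [ζ [ξ ν]] : (t → t), argument ρ : t; result t.
[[α γ] [[ζ [ξ ν]] ρ]]: functor [α γ] : (t → e), argument [[ζ [ξ ν]] ρ] : t; result e.

e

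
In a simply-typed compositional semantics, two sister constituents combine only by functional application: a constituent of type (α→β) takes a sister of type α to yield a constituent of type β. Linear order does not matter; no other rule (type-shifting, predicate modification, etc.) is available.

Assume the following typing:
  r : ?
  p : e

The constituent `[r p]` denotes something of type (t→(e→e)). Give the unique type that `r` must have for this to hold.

[r p] is required to be (t→(e→e)). p : e cannot yield (t→(e→e)) as functor, so r : (e→(t→(e→e))).

(e→(t→(e→e)))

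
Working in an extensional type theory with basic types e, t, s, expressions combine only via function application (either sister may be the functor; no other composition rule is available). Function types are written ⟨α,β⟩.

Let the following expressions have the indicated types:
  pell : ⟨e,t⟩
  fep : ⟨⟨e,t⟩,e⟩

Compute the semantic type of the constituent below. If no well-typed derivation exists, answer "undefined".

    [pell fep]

[pell fep]: functor fep : ⟨⟨e,t⟩,e⟩, argument pell : ⟨e,t⟩; result e.

e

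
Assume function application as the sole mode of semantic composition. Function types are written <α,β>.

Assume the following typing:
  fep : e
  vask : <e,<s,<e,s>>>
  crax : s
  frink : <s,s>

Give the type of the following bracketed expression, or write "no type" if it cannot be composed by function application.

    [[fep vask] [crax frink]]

[fep vask] — vask of type <e,<s,<e,s>>> combines with fep of type e: type <s,<e,s>>.
[crax frink] — frink of type <s,s> combines with crax of type s: type s.
[[fep vask] [crax frink]] — [fep vask] of type <s,<e,s>> combines with [crax frink] of type s: type <e,s>.

<e,s>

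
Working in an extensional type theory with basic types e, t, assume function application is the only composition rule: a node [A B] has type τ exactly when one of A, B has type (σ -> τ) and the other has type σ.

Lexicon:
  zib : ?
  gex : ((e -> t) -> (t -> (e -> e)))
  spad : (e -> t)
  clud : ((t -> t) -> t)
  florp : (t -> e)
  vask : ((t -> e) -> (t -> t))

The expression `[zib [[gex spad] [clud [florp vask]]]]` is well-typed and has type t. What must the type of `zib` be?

((e -> e) -> t)

[zib [[gex spad] [clud [florp vask]]]] is required to be t. [[gex spad] [clud [florp vask]]] : (e -> e) cannot yield t as functor, so zib : ((e -> e) -> t).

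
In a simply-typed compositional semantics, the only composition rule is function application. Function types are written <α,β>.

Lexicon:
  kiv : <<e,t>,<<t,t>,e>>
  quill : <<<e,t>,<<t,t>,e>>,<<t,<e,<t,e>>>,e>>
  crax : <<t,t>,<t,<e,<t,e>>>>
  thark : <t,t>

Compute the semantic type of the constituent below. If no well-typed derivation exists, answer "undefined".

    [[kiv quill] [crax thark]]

e

[kiv quill]: functor quill : <<<e,t>,<<t,t>,e>>,<<t,<e,<t,e>>>,e>>, argument kiv : <<e,t>,<<t,t>,e>>; result <<t,<e,<t,e>>>,e>.
[crax thark]: functor crax : <<t,t>,<t,<e,<t,e>>>>, argument thark : <t,t>; result <t,<e,<t,e>>>.
[[kiv quill] [crax thark]]: functor [kiv quill] : <<t,<e,<t,e>>>,e>, argument [crax thark] : <t,<e,<t,e>>>; result e.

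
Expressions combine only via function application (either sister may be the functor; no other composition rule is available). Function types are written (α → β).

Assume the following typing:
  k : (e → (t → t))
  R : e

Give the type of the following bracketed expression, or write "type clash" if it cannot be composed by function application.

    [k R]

(t → t)

[k R]: (e → (t → t)) applied to e yields (t → t).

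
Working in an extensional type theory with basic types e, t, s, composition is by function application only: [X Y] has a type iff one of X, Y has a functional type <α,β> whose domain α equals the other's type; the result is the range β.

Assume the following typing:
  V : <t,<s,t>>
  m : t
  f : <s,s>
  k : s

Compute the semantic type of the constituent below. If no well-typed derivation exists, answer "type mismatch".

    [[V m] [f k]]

t

[V m]: <t,<s,t>> applied to t yields <s,t>.
[f k]: <s,s> applied to s yields s.
[[V m] [f k]]: <s,t> applied to s yields t.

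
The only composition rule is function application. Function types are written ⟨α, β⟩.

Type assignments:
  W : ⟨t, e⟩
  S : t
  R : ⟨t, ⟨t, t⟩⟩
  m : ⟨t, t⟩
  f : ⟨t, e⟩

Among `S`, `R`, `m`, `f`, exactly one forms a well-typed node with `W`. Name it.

S

S — combines: W : ⟨t, e⟩ takes S : t as argument, giving e.
R : ⟨t, ⟨t, t⟩⟩ — W needs t; R needs t; neither fits.
m : ⟨t, t⟩ — W needs t; m needs t; neither fits.
f : ⟨t, e⟩ — W needs t; f needs t; neither fits.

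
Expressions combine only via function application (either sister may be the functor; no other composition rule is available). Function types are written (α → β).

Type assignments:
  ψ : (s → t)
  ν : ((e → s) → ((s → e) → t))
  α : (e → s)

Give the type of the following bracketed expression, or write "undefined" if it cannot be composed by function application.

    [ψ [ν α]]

[ν α]: functor ν : ((e → s) → ((s → e) → t)), argument α : (e → s); result ((s → e) → t).
At [ψ [ν α]]: neither (s → t) nor ((s → e) → t) can take the other as argument; the node is ill-typed.

undefined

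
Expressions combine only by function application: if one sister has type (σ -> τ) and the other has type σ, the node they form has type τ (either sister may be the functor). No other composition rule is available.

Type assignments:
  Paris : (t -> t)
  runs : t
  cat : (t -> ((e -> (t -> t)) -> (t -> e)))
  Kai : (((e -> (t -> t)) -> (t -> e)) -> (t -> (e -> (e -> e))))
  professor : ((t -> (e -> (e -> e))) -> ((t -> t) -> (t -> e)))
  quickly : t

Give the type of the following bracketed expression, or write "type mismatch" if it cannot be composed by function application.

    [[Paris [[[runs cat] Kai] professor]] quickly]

e

[runs cat] — cat of type (t -> ((e -> (t -> t)) -> (t -> e))) combines with runs of type t: type ((e -> (t -> t)) -> (t -> e)).
[[runs cat] Kai] — Kai of type (((e -> (t -> t)) -> (t -> e)) -> (t -> (e -> (e -> e)))) combines with [runs cat] of type ((e -> (t -> t)) -> (t -> e)): type (t -> (e -> (e -> e))).
[[[runs cat] Kai] professor] — professor of type ((t -> (e -> (e -> e))) -> ((t -> t) -> (t -> e))) combines with [[runs cat] Kai] of type (t -> (e -> (e -> e))): type ((t -> t) -> (t -> e)).
[Paris [[[runs cat] Kai] professor]] — [[[runs cat] Kai] professor] of type ((t -> t) -> (t -> e)) combines with Paris of type (t -> t): type (t -> e).
[[Paris [[[runs cat] Kai] professor]] quickly] — [Paris [[[runs cat] Kai] professor]] of type (t -> e) combines with quickly of type t: type e.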